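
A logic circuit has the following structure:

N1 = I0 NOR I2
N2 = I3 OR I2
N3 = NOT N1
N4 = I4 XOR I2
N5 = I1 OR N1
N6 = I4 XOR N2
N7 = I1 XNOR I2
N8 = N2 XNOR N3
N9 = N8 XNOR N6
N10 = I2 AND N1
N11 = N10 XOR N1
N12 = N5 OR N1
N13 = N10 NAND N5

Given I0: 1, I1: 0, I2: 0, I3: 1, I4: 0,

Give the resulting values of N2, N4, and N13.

N2 = 1, N4 = 0, N13 = 1

N1 = I0 NOR I2 = 1 NOR 0 = 0
N2 = I3 OR I2 = 1 OR 0 = 1
N4 = I4 XOR I2 = 0 XOR 0 = 0
N5 = I1 OR N1 = 0 OR 0 = 0
N10 = I2 AND N1 = 0 AND 0 = 0
N13 = N10 NAND N5 = 0 NAND 0 = 1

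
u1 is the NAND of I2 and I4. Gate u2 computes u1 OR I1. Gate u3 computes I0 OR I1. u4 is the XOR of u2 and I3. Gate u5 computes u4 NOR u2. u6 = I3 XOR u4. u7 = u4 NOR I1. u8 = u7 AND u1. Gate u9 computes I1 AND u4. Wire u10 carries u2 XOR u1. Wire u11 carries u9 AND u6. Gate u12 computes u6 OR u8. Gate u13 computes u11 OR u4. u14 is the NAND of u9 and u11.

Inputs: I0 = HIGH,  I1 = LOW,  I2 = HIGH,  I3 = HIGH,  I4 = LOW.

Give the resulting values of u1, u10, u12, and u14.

u1 = HIGH, u10 = LOW, u12 = HIGH, u14 = HIGH

u1 = I2 NAND I4 = HIGH NAND LOW = HIGH
u2 = u1 OR I1 = HIGH OR LOW = HIGH
u4 = u2 XOR I3 = HIGH XOR HIGH = LOW
u6 = I3 XOR u4 = HIGH XOR LOW = HIGH
u7 = u4 NOR I1 = LOW NOR LOW = HIGH
u8 = u7 AND u1 = HIGH AND HIGH = HIGH
u9 = I1 AND u4 = LOW AND LOW = LOW
u10 = u2 XOR u1 = HIGH XOR HIGH = LOW
u11 = u9 AND u6 = LOW AND HIGH = LOW
u12 = u6 OR u8 = HIGH OR HIGH = HIGH
u14 = u9 NAND u11 = LOW NAND LOW = HIGH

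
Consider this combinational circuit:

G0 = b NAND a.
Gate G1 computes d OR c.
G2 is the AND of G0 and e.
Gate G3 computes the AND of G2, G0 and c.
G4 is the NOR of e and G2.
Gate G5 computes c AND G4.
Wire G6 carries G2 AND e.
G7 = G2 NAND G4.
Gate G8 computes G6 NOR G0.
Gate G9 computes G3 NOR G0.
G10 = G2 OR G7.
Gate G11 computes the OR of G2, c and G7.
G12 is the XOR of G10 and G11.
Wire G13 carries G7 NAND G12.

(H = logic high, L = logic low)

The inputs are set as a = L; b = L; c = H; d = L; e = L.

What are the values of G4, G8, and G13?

G4 = H; G8 = L; G13 = H

G0 = b NAND a = L NAND L = H
G2 = G0 AND e = H AND L = L
G4 = e NOR G2 = L NOR L = H
G6 = G2 AND e = L AND L = L
G7 = G2 NAND G4 = L NAND H = H
G8 = G6 NOR G0 = L NOR H = L
G10 = G2 OR G7 = L OR H = H
G11 = G2 OR c OR G7 = L OR H OR H = H
G12 = G10 XOR G11 = H XOR H = L
G13 = G7 NAND G12 = H NAND L = H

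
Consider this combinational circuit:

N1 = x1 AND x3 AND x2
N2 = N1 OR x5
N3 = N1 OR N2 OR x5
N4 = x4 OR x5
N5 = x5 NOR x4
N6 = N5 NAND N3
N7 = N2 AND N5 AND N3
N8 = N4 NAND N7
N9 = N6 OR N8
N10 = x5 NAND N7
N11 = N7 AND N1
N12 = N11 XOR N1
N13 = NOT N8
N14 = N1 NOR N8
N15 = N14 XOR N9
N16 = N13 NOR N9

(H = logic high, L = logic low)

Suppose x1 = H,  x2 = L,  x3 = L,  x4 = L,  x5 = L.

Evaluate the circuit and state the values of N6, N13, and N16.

N6 = H  N13 = L  N16 = L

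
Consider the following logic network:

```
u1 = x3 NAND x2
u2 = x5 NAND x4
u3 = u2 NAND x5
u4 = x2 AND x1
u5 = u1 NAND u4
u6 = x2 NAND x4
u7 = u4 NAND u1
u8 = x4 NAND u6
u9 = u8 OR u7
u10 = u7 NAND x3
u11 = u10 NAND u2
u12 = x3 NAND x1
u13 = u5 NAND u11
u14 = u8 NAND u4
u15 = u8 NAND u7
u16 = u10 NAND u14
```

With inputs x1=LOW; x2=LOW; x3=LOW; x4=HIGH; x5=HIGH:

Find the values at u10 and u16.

u10 = HIGH, u16 = LOW

u1 = x3 NAND x2 = LOW NAND LOW = HIGH
u4 = x2 AND x1 = LOW AND LOW = LOW
u6 = x2 NAND x4 = LOW NAND HIGH = HIGH
u7 = u4 NAND u1 = LOW NAND HIGH = HIGH
u8 = x4 NAND u6 = HIGH NAND HIGH = LOW
u10 = u7 NAND x3 = HIGH NAND LOW = HIGH
u14 = u8 NAND u4 = LOW NAND LOW = HIGH
u16 = u10 NAND u14 = HIGH NAND HIGH = LOW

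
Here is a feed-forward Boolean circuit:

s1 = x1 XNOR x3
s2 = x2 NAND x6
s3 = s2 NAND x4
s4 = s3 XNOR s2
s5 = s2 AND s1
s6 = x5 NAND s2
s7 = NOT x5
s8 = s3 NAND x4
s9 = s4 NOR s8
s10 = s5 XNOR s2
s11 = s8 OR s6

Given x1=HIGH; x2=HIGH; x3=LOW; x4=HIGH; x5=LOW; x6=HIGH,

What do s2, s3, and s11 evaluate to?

s2 = x2 NAND x6 = HIGH NAND HIGH = LOW
s3 = s2 NAND x4 = LOW NAND HIGH = HIGH
s6 = x5 NAND s2 = LOW NAND LOW = HIGH
s8 = s3 NAND x4 = HIGH NAND HIGH = LOW
s11 = s8 OR s6 = LOW OR HIGH = HIGH

s2 = LOW, s3 = HIGH, s11 = HIGH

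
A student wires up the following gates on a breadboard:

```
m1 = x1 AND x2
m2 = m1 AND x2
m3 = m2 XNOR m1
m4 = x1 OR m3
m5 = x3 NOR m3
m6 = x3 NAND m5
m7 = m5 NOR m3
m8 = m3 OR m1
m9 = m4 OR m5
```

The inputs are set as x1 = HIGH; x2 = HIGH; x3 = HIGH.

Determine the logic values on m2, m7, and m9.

m1 = x1 AND x2 = HIGH AND HIGH = HIGH
m2 = m1 AND x2 = HIGH AND HIGH = HIGH
m3 = m2 XNOR m1 = HIGH XNOR HIGH = HIGH
m4 = x1 OR m3 = HIGH OR HIGH = HIGH
m5 = x3 NOR m3 = HIGH NOR HIGH = LOW
m7 = m5 NOR m3 = LOW NOR HIGH = LOW
m9 = m4 OR m5 = HIGH OR LOW = HIGH

m2 = HIGH  m7 = LOW  m9 = HIGH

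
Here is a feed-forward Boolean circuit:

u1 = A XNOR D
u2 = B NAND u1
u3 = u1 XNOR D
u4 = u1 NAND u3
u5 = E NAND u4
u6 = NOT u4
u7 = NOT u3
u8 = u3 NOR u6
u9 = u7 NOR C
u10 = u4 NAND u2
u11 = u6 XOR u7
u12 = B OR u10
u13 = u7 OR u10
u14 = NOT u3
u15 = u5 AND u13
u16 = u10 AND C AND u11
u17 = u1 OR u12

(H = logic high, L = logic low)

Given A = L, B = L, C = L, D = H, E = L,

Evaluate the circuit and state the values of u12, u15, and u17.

u12 = L, u15 = H, u17 = L

u1 = A XNOR D = L XNOR H = L
u2 = B NAND u1 = L NAND L = H
u3 = u1 XNOR D = L XNOR H = L
u4 = u1 NAND u3 = L NAND L = H
u5 = E NAND u4 = L NAND H = H
u7 = NOT u3 = NOT L = H
u10 = u4 NAND u2 = H NAND H = L
u12 = B OR u10 = L OR L = L
u13 = u7 OR u10 = H OR L = H
u15 = u5 AND u13 = H AND H = H
u17 = u1 OR u12 = L OR L = L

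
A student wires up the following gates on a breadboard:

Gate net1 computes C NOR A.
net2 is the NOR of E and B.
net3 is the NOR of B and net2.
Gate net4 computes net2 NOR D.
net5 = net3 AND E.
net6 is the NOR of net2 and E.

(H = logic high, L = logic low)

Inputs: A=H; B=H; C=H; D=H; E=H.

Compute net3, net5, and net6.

net2 = E NOR B = H NOR H = L
net3 = B NOR net2 = H NOR L = L
net5 = net3 AND E = L AND H = L
net6 = net2 NOR E = L NOR H = L

net3 = L; net5 = L; net6 = L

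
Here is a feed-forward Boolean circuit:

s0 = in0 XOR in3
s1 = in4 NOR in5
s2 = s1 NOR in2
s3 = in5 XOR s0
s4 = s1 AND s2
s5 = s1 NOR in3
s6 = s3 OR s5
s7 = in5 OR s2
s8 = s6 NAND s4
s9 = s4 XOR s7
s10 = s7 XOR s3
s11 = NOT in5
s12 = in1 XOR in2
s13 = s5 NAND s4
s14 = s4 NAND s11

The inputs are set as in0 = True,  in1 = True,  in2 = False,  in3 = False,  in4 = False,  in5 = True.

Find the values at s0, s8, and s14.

s0 = in0 XOR in3 = True XOR False = True
s1 = in4 NOR in5 = False NOR True = False
s2 = s1 NOR in2 = False NOR False = True
s3 = in5 XOR s0 = True XOR True = False
s4 = s1 AND s2 = False AND True = False
s5 = s1 NOR in3 = False NOR False = True
s6 = s3 OR s5 = False OR True = True
s8 = s6 NAND s4 = True NAND False = True
s11 = NOT in5 = NOT True = False
s14 = s4 NAND s11 = False NAND False = True

s0 = True, s8 = True, s14 = True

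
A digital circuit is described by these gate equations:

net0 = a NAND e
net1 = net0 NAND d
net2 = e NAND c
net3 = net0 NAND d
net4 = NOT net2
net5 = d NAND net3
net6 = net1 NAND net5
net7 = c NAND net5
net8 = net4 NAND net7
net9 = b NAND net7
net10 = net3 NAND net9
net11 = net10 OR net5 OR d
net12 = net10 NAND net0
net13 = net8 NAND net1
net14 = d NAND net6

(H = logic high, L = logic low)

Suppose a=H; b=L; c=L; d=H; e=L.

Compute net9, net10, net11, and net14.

net9 = H, net10 = H, net11 = H, net14 = L

net0 = a NAND e = H NAND L = H
net1 = net0 NAND d = H NAND H = L
net3 = net0 NAND d = H NAND H = L
net5 = d NAND net3 = H NAND L = H
net6 = net1 NAND net5 = L NAND H = H
net7 = c NAND net5 = L NAND H = H
net9 = b NAND net7 = L NAND H = H
net10 = net3 NAND net9 = L NAND H = H
net11 = net10 OR net5 OR d = H OR H OR H = H
net14 = d NAND net6 = H NAND H = L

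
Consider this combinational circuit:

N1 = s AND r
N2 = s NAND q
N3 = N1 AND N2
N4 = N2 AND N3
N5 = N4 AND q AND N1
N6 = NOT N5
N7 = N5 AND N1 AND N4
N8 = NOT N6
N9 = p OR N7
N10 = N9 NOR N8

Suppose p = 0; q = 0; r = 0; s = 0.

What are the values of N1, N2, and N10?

N1 = 0  N2 = 1  N10 = 1

N1 = s AND r = 0 AND 0 = 0
N2 = s NAND q = 0 NAND 0 = 1
N3 = N1 AND N2 = 0 AND 1 = 0
N4 = N2 AND N3 = 1 AND 0 = 0
N5 = N4 AND q AND N1 = 0 AND 0 AND 0 = 0
N6 = NOT N5 = NOT 0 = 1
N7 = N5 AND N1 AND N4 = 0 AND 0 AND 0 = 0
N8 = NOT N6 = NOT 1 = 0
N9 = p OR N7 = 0 OR 0 = 0
N10 = N9 NOR N8 = 0 NOR 0 = 1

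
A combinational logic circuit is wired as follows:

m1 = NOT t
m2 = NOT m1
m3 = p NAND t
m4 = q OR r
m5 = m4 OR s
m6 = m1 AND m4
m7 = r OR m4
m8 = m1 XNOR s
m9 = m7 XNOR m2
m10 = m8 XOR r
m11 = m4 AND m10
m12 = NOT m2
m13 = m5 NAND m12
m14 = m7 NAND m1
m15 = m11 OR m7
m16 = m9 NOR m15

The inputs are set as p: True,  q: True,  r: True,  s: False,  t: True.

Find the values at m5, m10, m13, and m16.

m5 = True; m10 = False; m13 = True; m16 = False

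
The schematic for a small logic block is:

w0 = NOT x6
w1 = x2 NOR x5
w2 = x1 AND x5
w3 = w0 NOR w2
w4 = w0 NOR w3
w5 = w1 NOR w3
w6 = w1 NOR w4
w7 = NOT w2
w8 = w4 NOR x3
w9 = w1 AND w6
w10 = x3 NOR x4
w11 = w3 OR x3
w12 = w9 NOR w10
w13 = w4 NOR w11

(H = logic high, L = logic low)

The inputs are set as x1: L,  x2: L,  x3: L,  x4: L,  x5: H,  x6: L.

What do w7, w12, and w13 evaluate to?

w7 = H; w12 = L; w13 = H

w0 = NOT x6 = NOT L = H
w1 = x2 NOR x5 = L NOR H = L
w2 = x1 AND x5 = L AND H = L
w3 = w0 NOR w2 = H NOR L = L
w4 = w0 NOR w3 = H NOR L = L
w6 = w1 NOR w4 = L NOR L = H
w7 = NOT w2 = NOT L = H
w9 = w1 AND w6 = L AND H = L
w10 = x3 NOR x4 = L NOR L = H
w11 = w3 OR x3 = L OR L = L
w12 = w9 NOR w10 = L NOR H = L
w13 = w4 NOR w11 = L NOR L = H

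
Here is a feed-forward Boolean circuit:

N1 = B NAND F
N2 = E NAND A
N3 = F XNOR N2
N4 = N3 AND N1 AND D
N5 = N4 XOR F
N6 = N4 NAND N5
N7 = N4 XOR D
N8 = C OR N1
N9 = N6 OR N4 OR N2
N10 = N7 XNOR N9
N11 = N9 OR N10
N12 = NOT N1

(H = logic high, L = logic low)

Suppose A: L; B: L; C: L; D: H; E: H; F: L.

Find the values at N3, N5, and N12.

N1 = B NAND F = L NAND L = H
N2 = E NAND A = H NAND L = H
N3 = F XNOR N2 = L XNOR H = L
N4 = N3 AND N1 AND D = L AND H AND H = L
N5 = N4 XOR F = L XOR L = L
N12 = NOT N1 = NOT H = L

N3 = L, N5 = L, N12 = L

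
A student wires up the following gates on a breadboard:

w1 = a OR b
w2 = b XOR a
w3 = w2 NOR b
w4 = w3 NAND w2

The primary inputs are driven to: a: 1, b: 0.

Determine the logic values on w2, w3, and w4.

w2 = b XOR a = 0 XOR 1 = 1
w3 = w2 NOR b = 1 NOR 0 = 0
w4 = w3 NAND w2 = 0 NAND 1 = 1

w2 = 1; w3 = 0; w4 = 1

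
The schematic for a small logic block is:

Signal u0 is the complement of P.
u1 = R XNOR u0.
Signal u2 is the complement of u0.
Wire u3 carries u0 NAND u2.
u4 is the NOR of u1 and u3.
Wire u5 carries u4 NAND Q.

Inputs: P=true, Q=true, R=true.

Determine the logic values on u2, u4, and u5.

u2 = true; u4 = false; u5 = true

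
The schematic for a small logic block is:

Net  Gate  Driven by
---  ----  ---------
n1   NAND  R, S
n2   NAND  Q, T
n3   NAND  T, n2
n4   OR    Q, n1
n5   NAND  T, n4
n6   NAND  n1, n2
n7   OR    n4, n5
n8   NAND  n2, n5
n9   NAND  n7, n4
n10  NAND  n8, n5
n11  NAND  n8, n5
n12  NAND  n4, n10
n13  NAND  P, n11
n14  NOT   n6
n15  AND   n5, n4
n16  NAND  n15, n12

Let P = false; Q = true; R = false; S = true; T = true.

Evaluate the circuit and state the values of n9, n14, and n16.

n1 = R NAND S = false NAND true = true
n2 = Q NAND T = true NAND true = false
n4 = Q OR n1 = true OR true = true
n5 = T NAND n4 = true NAND true = false
n6 = n1 NAND n2 = true NAND false = true
n7 = n4 OR n5 = true OR false = true
n8 = n2 NAND n5 = false NAND false = true
n9 = n7 NAND n4 = true NAND true = false
n10 = n8 NAND n5 = true NAND false = true
n12 = n4 NAND n10 = true NAND true = false
n14 = NOT n6 = NOT true = false
n15 = n5 AND n4 = false AND true = false
n16 = n15 NAND n12 = false NAND false = true

n9 = false, n14 = false, n16 = true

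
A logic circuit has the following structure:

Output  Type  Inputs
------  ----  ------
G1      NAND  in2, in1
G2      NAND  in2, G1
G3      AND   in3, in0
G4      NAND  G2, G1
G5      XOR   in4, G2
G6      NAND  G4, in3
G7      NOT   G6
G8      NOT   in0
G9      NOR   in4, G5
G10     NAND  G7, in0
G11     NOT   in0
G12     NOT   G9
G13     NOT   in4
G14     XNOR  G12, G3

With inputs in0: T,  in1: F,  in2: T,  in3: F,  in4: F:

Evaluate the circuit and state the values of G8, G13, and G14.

G1 = in2 NAND in1 = T NAND F = T
G2 = in2 NAND G1 = T NAND T = F
G3 = in3 AND in0 = F AND T = F
G5 = in4 XOR G2 = F XOR F = F
G8 = NOT in0 = NOT T = F
G9 = in4 NOR G5 = F NOR F = T
G12 = NOT G9 = NOT T = F
G13 = NOT in4 = NOT F = T
G14 = G12 XNOR G3 = F XNOR F = T

G8 = F; G13 = T; G14 = T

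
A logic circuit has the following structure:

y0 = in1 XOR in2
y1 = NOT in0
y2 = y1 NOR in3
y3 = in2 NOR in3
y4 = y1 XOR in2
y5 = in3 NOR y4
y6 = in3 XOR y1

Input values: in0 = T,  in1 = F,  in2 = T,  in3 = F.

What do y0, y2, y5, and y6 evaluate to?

y0 = in1 XOR in2 = F XOR T = T
y1 = NOT in0 = NOT T = F
y2 = y1 NOR in3 = F NOR F = T
y4 = y1 XOR in2 = F XOR T = T
y5 = in3 NOR y4 = F NOR T = F
y6 = in3 XOR y1 = F XOR F = F

y0 = T  y2 = T  y5 = F  y6 = F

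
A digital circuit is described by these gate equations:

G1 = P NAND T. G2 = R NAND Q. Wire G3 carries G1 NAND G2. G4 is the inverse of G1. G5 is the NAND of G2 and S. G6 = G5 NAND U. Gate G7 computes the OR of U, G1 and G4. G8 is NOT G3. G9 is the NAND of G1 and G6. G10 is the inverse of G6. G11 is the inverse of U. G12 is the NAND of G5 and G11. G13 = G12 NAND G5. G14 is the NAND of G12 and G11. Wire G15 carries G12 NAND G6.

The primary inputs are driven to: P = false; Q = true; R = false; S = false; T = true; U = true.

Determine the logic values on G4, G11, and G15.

G4 = false  G11 = false  G15 = true

G1 = P NAND T = false NAND true = true
G2 = R NAND Q = false NAND true = true
G4 = NOT G1 = NOT true = false
G5 = G2 NAND S = true NAND false = true
G6 = G5 NAND U = true NAND true = false
G11 = NOT U = NOT true = false
G12 = G5 NAND G11 = true NAND false = true
G15 = G12 NAND G6 = true NAND false = true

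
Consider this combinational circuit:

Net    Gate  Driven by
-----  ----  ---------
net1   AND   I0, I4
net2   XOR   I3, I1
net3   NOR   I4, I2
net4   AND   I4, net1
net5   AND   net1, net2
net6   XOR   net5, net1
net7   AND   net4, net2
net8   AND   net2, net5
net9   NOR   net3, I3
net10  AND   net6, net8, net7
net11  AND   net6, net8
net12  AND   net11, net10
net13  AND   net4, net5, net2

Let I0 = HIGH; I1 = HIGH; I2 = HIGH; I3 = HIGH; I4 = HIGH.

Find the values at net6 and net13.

net6 = HIGH, net13 = LOW

net1 = I0 AND I4 = HIGH AND HIGH = HIGH
net2 = I3 XOR I1 = HIGH XOR HIGH = LOW
net4 = I4 AND net1 = HIGH AND HIGH = HIGH
net5 = net1 AND net2 = HIGH AND LOW = LOW
net6 = net5 XOR net1 = LOW XOR HIGH = HIGH
net13 = net4 AND net5 AND net2 = HIGH AND LOW AND LOW = LOW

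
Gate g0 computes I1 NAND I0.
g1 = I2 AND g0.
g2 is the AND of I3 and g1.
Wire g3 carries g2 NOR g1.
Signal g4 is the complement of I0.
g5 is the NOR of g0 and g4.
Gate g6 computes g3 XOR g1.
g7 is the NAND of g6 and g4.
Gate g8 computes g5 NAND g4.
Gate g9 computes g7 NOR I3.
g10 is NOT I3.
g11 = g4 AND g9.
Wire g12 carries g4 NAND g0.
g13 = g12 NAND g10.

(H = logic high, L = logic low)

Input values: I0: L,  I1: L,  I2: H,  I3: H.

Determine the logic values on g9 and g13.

g0 = I1 NAND I0 = L NAND L = H
g1 = I2 AND g0 = H AND H = H
g2 = I3 AND g1 = H AND H = H
g3 = g2 NOR g1 = H NOR H = L
g4 = NOT I0 = NOT L = H
g6 = g3 XOR g1 = L XOR H = H
g7 = g6 NAND g4 = H NAND H = L
g9 = g7 NOR I3 = L NOR H = L
g10 = NOT I3 = NOT H = L
g12 = g4 NAND g0 = H NAND H = L
g13 = g12 NAND g10 = L NAND L = H

g9 = L; g13 = H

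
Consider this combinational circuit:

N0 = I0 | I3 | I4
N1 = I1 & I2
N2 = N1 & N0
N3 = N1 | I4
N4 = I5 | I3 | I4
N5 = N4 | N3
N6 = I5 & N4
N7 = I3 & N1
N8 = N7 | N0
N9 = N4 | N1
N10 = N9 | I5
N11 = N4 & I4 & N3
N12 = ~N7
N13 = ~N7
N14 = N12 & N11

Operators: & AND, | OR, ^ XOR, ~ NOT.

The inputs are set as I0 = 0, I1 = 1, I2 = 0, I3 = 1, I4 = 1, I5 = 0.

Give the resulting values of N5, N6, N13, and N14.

N5 = 1, N6 = 0, N13 = 1, N14 = 1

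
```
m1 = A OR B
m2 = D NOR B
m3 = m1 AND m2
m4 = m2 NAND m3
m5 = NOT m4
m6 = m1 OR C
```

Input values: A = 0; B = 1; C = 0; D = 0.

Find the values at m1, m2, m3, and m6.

m1 = A OR B = 0 OR 1 = 1
m2 = D NOR B = 0 NOR 1 = 0
m3 = m1 AND m2 = 1 AND 0 = 0
m6 = m1 OR C = 1 OR 0 = 1

m1 = 1  m2 = 0  m3 = 0  m6 = 1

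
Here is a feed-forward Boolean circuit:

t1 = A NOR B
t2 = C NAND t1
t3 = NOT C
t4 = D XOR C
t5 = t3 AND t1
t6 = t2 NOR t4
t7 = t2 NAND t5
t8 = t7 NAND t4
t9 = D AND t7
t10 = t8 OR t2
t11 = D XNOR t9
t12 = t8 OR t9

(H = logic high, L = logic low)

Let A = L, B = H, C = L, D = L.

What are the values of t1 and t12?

t1 = L, t12 = H

t1 = A NOR B = L NOR H = L
t2 = C NAND t1 = L NAND L = H
t3 = NOT C = NOT L = H
t4 = D XOR C = L XOR L = L
t5 = t3 AND t1 = H AND L = L
t7 = t2 NAND t5 = H NAND L = H
t8 = t7 NAND t4 = H NAND L = H
t9 = D AND t7 = L AND H = L
t12 = t8 OR t9 = H OR L = H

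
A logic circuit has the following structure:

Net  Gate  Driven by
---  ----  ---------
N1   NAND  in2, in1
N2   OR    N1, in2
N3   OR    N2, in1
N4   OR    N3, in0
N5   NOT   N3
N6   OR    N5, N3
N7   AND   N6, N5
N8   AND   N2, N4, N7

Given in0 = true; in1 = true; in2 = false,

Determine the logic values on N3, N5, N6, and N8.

N1 = in2 NAND in1 = false NAND true = true
N2 = N1 OR in2 = true OR false = true
N3 = N2 OR in1 = true OR true = true
N4 = N3 OR in0 = true OR true = true
N5 = NOT N3 = NOT true = false
N6 = N5 OR N3 = false OR true = true
N7 = N6 AND N5 = true AND false = false
N8 = N2 AND N4 AND N7 = true AND true AND false = false

N3 = true, N5 = false, N6 = true, N8 = false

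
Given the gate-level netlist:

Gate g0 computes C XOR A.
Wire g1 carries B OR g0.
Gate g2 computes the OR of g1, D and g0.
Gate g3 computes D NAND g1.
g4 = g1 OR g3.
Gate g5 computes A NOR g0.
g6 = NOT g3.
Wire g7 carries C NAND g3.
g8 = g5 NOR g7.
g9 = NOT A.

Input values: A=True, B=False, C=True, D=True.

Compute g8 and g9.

g8 = True, g9 = False

g0 = C XOR A = True XOR True = False
g1 = B OR g0 = False OR False = False
g3 = D NAND g1 = True NAND False = True
g5 = A NOR g0 = True NOR False = False
g7 = C NAND g3 = True NAND True = False
g8 = g5 NOR g7 = False NOR False = True
g9 = NOT A = NOT True = False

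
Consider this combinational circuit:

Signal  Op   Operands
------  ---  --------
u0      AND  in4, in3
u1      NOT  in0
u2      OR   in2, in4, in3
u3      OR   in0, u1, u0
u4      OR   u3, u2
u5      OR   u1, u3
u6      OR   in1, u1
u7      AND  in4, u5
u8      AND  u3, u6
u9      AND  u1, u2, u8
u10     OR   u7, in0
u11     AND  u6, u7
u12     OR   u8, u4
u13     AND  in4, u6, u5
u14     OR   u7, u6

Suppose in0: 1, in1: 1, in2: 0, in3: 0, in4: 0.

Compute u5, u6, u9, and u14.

u5 = 1; u6 = 1; u9 = 0; u14 = 1

u0 = in4 AND in3 = 0 AND 0 = 0
u1 = NOT in0 = NOT 1 = 0
u2 = in2 OR in4 OR in3 = 0 OR 0 OR 0 = 0
u3 = in0 OR u1 OR u0 = 1 OR 0 OR 0 = 1
u5 = u1 OR u3 = 0 OR 1 = 1
u6 = in1 OR u1 = 1 OR 0 = 1
u7 = in4 AND u5 = 0 AND 1 = 0
u8 = u3 AND u6 = 1 AND 1 = 1
u9 = u1 AND u2 AND u8 = 0 AND 0 AND 1 = 0
u14 = u7 OR u6 = 0 OR 1 = 1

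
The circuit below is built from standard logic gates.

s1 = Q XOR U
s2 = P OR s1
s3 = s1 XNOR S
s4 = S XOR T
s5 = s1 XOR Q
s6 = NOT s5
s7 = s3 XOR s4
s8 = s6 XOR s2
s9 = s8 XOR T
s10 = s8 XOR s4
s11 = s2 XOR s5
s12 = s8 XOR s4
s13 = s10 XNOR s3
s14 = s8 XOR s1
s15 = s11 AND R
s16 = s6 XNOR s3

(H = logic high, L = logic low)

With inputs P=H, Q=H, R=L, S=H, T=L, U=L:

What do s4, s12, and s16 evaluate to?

s1 = Q XOR U = H XOR L = H
s2 = P OR s1 = H OR H = H
s3 = s1 XNOR S = H XNOR H = H
s4 = S XOR T = H XOR L = H
s5 = s1 XOR Q = H XOR H = L
s6 = NOT s5 = NOT L = H
s8 = s6 XOR s2 = H XOR H = L
s12 = s8 XOR s4 = L XOR H = H
s16 = s6 XNOR s3 = H XNOR H = H

s4 = H; s12 = H; s16 = H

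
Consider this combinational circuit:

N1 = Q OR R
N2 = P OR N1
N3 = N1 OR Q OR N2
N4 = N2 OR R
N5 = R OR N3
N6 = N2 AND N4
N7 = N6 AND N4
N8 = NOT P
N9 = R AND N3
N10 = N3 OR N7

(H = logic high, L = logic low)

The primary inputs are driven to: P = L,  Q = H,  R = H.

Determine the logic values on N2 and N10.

N2 = H; N10 = H

N1 = Q OR R = H OR H = H
N2 = P OR N1 = L OR H = H
N3 = N1 OR Q OR N2 = H OR H OR H = H
N4 = N2 OR R = H OR H = H
N6 = N2 AND N4 = H AND H = H
N7 = N6 AND N4 = H AND H = H
N10 = N3 OR N7 = H OR H = H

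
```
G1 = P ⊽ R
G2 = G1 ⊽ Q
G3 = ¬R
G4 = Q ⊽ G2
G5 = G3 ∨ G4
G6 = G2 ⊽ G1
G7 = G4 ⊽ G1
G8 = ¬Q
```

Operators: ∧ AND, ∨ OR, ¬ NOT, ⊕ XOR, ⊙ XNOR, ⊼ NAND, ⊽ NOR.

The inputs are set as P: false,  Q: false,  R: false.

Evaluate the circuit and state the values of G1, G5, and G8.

G1 = P NOR R = false NOR false = true
G2 = G1 NOR Q = true NOR false = false
G3 = NOT R = NOT false = true
G4 = Q NOR G2 = false NOR false = true
G5 = G3 OR G4 = true OR true = true
G8 = NOT Q = NOT false = true

G1 = true  G5 = true  G8 = true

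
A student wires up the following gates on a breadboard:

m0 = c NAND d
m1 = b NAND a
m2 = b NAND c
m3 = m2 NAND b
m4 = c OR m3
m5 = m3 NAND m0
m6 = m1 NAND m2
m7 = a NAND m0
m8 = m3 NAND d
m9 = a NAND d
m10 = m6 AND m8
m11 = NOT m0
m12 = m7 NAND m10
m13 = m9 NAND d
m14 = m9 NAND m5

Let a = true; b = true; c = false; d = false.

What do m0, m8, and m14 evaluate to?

m0 = true; m8 = true; m14 = false

m0 = c NAND d = false NAND false = true
m2 = b NAND c = true NAND false = true
m3 = m2 NAND b = true NAND true = false
m5 = m3 NAND m0 = false NAND true = true
m8 = m3 NAND d = false NAND false = true
m9 = a NAND d = true NAND false = true
m14 = m9 NAND m5 = true NAND true = false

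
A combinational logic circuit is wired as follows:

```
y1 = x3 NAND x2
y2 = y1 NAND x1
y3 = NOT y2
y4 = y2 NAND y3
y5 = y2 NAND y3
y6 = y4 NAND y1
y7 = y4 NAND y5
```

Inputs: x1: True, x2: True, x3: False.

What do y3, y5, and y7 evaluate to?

y3 = True, y5 = True, y7 = False

y1 = x3 NAND x2 = False NAND True = True
y2 = y1 NAND x1 = True NAND True = False
y3 = NOT y2 = NOT False = True
y4 = y2 NAND y3 = False NAND True = True
y5 = y2 NAND y3 = False NAND True = True
y7 = y4 NAND y5 = True NAND True = False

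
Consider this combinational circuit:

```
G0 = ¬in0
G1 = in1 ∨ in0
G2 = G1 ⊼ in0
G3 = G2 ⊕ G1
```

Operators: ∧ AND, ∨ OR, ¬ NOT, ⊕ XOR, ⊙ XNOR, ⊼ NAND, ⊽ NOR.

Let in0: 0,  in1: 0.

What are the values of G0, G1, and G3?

G0 = 1  G1 = 0  G3 = 1

G0 = NOT in0 = NOT 0 = 1
G1 = in1 OR in0 = 0 OR 0 = 0
G2 = G1 NAND in0 = 0 NAND 0 = 1
G3 = G2 XOR G1 = 1 XOR 0 = 1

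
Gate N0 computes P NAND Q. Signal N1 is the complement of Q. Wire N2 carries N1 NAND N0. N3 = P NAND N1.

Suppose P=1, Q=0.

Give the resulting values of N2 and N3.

N0 = P NAND Q = 1 NAND 0 = 1
N1 = NOT Q = NOT 0 = 1
N2 = N1 NAND N0 = 1 NAND 1 = 0
N3 = P NAND N1 = 1 NAND 1 = 0

N2 = 0  N3 = 0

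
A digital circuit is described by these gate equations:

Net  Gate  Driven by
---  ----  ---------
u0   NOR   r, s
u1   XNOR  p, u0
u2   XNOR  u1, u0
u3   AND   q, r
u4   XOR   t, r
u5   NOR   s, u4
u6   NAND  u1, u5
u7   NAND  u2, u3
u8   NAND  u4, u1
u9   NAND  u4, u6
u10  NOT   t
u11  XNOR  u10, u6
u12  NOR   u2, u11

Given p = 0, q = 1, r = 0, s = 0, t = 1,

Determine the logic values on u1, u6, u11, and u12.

u0 = r NOR s = 0 NOR 0 = 1
u1 = p XNOR u0 = 0 XNOR 1 = 0
u2 = u1 XNOR u0 = 0 XNOR 1 = 0
u4 = t XOR r = 1 XOR 0 = 1
u5 = s NOR u4 = 0 NOR 1 = 0
u6 = u1 NAND u5 = 0 NAND 0 = 1
u10 = NOT t = NOT 1 = 0
u11 = u10 XNOR u6 = 0 XNOR 1 = 0
u12 = u2 NOR u11 = 0 NOR 0 = 1

u1 = 0, u6 = 1, u11 = 0, u12 = 1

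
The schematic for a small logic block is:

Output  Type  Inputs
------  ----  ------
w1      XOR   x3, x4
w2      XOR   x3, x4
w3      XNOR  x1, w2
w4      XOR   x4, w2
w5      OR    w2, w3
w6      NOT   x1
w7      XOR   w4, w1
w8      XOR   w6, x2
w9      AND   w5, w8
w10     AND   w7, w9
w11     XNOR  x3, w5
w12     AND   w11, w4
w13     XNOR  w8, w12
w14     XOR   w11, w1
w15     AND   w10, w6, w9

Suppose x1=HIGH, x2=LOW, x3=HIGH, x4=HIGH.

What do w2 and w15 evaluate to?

w2 = LOW, w15 = LOW

w1 = x3 XOR x4 = HIGH XOR HIGH = LOW
w2 = x3 XOR x4 = HIGH XOR HIGH = LOW
w3 = x1 XNOR w2 = HIGH XNOR LOW = LOW
w4 = x4 XOR w2 = HIGH XOR LOW = HIGH
w5 = w2 OR w3 = LOW OR LOW = LOW
w6 = NOT x1 = NOT HIGH = LOW
w7 = w4 XOR w1 = HIGH XOR LOW = HIGH
w8 = w6 XOR x2 = LOW XOR LOW = LOW
w9 = w5 AND w8 = LOW AND LOW = LOW
w10 = w7 AND w9 = HIGH AND LOW = LOW
w15 = w10 AND w6 AND w9 = LOW AND LOW AND LOW = LOW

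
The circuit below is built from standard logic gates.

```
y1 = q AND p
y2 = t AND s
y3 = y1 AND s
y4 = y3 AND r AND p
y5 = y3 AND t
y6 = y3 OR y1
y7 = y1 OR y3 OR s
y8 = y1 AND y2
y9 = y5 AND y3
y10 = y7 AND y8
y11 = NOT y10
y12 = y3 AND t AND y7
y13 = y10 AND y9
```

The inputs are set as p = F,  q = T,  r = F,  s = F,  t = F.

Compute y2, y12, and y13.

y2 = F, y12 = F, y13 = F

y1 = q AND p = T AND F = F
y2 = t AND s = F AND F = F
y3 = y1 AND s = F AND F = F
y5 = y3 AND t = F AND F = F
y7 = y1 OR y3 OR s = F OR F OR F = F
y8 = y1 AND y2 = F AND F = F
y9 = y5 AND y3 = F AND F = F
y10 = y7 AND y8 = F AND F = F
y12 = y3 AND t AND y7 = F AND F AND F = F
y13 = y10 AND y9 = F AND F = F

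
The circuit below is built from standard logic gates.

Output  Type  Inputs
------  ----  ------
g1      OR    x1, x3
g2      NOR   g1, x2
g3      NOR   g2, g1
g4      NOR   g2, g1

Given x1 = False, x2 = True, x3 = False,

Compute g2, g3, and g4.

g1 = x1 OR x3 = False OR False = False
g2 = g1 NOR x2 = False NOR True = False
g3 = g2 NOR g1 = False NOR False = True
g4 = g2 NOR g1 = False NOR False = True

g2 = False  g3 = True  g4 = True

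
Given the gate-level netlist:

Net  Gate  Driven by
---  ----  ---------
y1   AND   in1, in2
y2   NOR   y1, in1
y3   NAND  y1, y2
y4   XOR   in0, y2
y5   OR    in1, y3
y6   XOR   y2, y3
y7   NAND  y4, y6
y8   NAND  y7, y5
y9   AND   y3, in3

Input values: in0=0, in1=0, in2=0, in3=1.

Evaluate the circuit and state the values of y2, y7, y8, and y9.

y2 = 1; y7 = 1; y8 = 0; y9 = 1

y1 = in1 AND in2 = 0 AND 0 = 0
y2 = y1 NOR in1 = 0 NOR 0 = 1
y3 = y1 NAND y2 = 0 NAND 1 = 1
y4 = in0 XOR y2 = 0 XOR 1 = 1
y5 = in1 OR y3 = 0 OR 1 = 1
y6 = y2 XOR y3 = 1 XOR 1 = 0
y7 = y4 NAND y6 = 1 NAND 0 = 1
y8 = y7 NAND y5 = 1 NAND 1 = 0
y9 = y3 AND in3 = 1 AND 1 = 1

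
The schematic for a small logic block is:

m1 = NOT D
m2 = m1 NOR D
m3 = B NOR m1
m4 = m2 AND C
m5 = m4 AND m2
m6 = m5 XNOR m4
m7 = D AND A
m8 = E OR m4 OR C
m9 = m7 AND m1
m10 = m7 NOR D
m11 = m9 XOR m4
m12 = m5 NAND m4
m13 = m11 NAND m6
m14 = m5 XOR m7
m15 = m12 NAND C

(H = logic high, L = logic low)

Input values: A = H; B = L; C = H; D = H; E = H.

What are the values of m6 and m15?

m6 = H; m15 = L

m1 = NOT D = NOT H = L
m2 = m1 NOR D = L NOR H = L
m4 = m2 AND C = L AND H = L
m5 = m4 AND m2 = L AND L = L
m6 = m5 XNOR m4 = L XNOR L = H
m12 = m5 NAND m4 = L NAND L = H
m15 = m12 NAND C = H NAND H = L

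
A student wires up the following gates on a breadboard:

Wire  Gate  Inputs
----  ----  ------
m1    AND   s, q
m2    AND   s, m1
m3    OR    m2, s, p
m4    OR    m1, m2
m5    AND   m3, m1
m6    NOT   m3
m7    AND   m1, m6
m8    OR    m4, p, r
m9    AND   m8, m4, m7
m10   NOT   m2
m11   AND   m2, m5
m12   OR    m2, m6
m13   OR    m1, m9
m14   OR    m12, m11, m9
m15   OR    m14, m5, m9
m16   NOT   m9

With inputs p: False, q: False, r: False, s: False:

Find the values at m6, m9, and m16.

m6 = True, m9 = False, m16 = True

m1 = s AND q = False AND False = False
m2 = s AND m1 = False AND False = False
m3 = m2 OR s OR p = False OR False OR False = False
m4 = m1 OR m2 = False OR False = False
m6 = NOT m3 = NOT False = True
m7 = m1 AND m6 = False AND True = False
m8 = m4 OR p OR r = False OR False OR False = False
m9 = m8 AND m4 AND m7 = False AND False AND False = False
m16 = NOT m9 = NOT False = True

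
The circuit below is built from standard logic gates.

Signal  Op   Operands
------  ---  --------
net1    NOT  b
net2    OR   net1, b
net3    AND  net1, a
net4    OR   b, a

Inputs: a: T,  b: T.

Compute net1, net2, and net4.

net1 = NOT b = NOT T = F
net2 = net1 OR b = F OR T = T
net4 = b OR a = T OR T = T

net1 = F; net2 = T; net4 = T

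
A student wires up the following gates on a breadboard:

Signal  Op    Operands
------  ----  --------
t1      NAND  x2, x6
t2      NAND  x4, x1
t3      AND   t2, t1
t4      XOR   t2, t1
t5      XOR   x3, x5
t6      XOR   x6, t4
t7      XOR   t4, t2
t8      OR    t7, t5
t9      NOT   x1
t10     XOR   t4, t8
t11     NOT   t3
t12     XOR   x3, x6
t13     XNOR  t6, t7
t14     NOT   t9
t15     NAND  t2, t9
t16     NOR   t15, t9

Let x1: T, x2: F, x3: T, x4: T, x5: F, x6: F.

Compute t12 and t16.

t2 = x4 NAND x1 = T NAND T = F
t9 = NOT x1 = NOT T = F
t12 = x3 XOR x6 = T XOR F = T
t15 = t2 NAND t9 = F NAND F = T
t16 = t15 NOR t9 = T NOR F = F

t12 = T, t16 = F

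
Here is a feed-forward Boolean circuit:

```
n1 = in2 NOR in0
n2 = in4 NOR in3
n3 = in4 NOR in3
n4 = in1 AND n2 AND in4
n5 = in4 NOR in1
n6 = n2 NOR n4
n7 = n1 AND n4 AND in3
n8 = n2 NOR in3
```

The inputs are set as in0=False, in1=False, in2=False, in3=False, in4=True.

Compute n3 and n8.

n2 = in4 NOR in3 = True NOR False = False
n3 = in4 NOR in3 = True NOR False = False
n8 = n2 NOR in3 = False NOR False = True

n3 = False  n8 = True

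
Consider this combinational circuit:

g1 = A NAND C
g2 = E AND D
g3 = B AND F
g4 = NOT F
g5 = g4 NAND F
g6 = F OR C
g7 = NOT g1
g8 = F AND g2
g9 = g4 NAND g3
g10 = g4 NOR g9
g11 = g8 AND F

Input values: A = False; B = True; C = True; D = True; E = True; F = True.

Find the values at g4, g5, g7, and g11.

g4 = False  g5 = True  g7 = False  g11 = True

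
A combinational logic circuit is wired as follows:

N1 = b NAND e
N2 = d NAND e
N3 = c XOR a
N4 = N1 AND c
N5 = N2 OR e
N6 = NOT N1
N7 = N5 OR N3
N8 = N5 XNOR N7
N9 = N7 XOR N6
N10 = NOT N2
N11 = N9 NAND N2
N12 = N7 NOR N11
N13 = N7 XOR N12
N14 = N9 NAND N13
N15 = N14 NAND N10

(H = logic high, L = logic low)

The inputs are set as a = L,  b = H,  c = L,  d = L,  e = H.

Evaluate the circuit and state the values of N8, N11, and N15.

N1 = b NAND e = H NAND H = L
N2 = d NAND e = L NAND H = H
N3 = c XOR a = L XOR L = L
N5 = N2 OR e = H OR H = H
N6 = NOT N1 = NOT L = H
N7 = N5 OR N3 = H OR L = H
N8 = N5 XNOR N7 = H XNOR H = H
N9 = N7 XOR N6 = H XOR H = L
N10 = NOT N2 = NOT H = L
N11 = N9 NAND N2 = L NAND H = H
N12 = N7 NOR N11 = H NOR H = L
N13 = N7 XOR N12 = H XOR L = H
N14 = N9 NAND N13 = L NAND H = H
N15 = N14 NAND N10 = H NAND L = H

N8 = H, N11 = H, N15 = H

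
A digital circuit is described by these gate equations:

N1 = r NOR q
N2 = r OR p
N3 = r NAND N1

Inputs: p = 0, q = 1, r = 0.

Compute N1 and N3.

N1 = r NOR q = 0 NOR 1 = 0
N3 = r NAND N1 = 0 NAND 0 = 1

N1 = 0; N3 = 1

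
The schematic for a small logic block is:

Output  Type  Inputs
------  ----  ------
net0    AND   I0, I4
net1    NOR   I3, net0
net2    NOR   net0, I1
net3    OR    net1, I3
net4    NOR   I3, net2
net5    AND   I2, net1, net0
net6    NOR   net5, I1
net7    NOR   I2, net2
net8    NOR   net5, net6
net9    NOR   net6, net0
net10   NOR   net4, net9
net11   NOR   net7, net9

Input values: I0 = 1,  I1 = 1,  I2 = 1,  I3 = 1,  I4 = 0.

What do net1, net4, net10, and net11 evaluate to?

net1 = 0; net4 = 0; net10 = 0; net11 = 0

net0 = I0 AND I4 = 1 AND 0 = 0
net1 = I3 NOR net0 = 1 NOR 0 = 0
net2 = net0 NOR I1 = 0 NOR 1 = 0
net4 = I3 NOR net2 = 1 NOR 0 = 0
net5 = I2 AND net1 AND net0 = 1 AND 0 AND 0 = 0
net6 = net5 NOR I1 = 0 NOR 1 = 0
net7 = I2 NOR net2 = 1 NOR 0 = 0
net9 = net6 NOR net0 = 0 NOR 0 = 1
net10 = net4 NOR net9 = 0 NOR 1 = 0
net11 = net7 NOR net9 = 0 NOR 1 = 0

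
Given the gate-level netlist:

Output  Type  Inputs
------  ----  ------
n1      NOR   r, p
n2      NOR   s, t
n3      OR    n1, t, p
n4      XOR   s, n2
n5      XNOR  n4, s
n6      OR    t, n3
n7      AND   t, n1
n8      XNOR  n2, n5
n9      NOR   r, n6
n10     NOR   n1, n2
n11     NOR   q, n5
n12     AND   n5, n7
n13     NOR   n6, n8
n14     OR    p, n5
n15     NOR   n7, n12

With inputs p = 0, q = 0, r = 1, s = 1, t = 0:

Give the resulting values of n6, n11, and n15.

n1 = r NOR p = 1 NOR 0 = 0
n2 = s NOR t = 1 NOR 0 = 0
n3 = n1 OR t OR p = 0 OR 0 OR 0 = 0
n4 = s XOR n2 = 1 XOR 0 = 1
n5 = n4 XNOR s = 1 XNOR 1 = 1
n6 = t OR n3 = 0 OR 0 = 0
n7 = t AND n1 = 0 AND 0 = 0
n11 = q NOR n5 = 0 NOR 1 = 0
n12 = n5 AND n7 = 1 AND 0 = 0
n15 = n7 NOR n12 = 0 NOR 0 = 1

n6 = 0; n11 = 0; n15 = 1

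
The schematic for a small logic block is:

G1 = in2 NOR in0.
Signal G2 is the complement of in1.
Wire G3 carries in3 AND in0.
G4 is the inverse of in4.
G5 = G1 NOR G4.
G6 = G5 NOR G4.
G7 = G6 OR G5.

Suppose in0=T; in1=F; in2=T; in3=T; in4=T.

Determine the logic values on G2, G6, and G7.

G1 = in2 NOR in0 = T NOR T = F
G2 = NOT in1 = NOT F = T
G4 = NOT in4 = NOT T = F
G5 = G1 NOR G4 = F NOR F = T
G6 = G5 NOR G4 = T NOR F = F
G7 = G6 OR G5 = F OR T = T

G2 = T  G6 = F  G7 = T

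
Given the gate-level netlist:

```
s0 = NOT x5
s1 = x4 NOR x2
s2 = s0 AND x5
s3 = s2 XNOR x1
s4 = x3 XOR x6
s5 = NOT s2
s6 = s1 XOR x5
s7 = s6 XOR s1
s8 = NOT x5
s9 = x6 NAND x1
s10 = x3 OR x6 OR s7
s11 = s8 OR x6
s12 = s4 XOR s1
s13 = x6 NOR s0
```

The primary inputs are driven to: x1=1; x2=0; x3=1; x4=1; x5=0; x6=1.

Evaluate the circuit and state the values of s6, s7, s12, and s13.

s6 = 0; s7 = 0; s12 = 0; s13 = 0

s0 = NOT x5 = NOT 0 = 1
s1 = x4 NOR x2 = 1 NOR 0 = 0
s4 = x3 XOR x6 = 1 XOR 1 = 0
s6 = s1 XOR x5 = 0 XOR 0 = 0
s7 = s6 XOR s1 = 0 XOR 0 = 0
s12 = s4 XOR s1 = 0 XOR 0 = 0
s13 = x6 NOR s0 = 1 NOR 1 = 0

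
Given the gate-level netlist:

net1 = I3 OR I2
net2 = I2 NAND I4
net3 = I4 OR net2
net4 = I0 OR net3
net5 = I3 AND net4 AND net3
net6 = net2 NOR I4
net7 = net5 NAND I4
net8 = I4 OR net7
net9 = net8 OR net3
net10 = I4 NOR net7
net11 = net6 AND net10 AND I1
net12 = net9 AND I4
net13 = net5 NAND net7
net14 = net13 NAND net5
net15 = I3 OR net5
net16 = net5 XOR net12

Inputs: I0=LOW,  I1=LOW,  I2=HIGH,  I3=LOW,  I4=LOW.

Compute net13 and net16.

net13 = HIGH  net16 = LOW

net2 = I2 NAND I4 = HIGH NAND LOW = HIGH
net3 = I4 OR net2 = LOW OR HIGH = HIGH
net4 = I0 OR net3 = LOW OR HIGH = HIGH
net5 = I3 AND net4 AND net3 = LOW AND HIGH AND HIGH = LOW
net7 = net5 NAND I4 = LOW NAND LOW = HIGH
net8 = I4 OR net7 = LOW OR HIGH = HIGH
net9 = net8 OR net3 = HIGH OR HIGH = HIGH
net12 = net9 AND I4 = HIGH AND LOW = LOW
net13 = net5 NAND net7 = LOW NAND HIGH = HIGH
net16 = net5 XOR net12 = LOW XOR LOW = LOW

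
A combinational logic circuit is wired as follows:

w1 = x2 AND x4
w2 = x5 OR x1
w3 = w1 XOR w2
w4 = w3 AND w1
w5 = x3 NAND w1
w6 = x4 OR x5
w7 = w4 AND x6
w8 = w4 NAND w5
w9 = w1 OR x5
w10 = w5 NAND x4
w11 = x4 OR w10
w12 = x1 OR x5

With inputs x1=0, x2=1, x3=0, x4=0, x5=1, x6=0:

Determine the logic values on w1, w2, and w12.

w1 = 0; w2 = 1; w12 = 1

w1 = x2 AND x4 = 1 AND 0 = 0
w2 = x5 OR x1 = 1 OR 0 = 1
w12 = x1 OR x5 = 0 OR 1 = 1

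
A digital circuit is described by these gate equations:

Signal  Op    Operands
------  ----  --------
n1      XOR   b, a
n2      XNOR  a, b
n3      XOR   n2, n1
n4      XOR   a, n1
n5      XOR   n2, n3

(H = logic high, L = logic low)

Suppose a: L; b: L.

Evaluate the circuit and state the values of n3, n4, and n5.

n3 = H, n4 = L, n5 = L

n1 = b XOR a = L XOR L = L
n2 = a XNOR b = L XNOR L = H
n3 = n2 XOR n1 = H XOR L = H
n4 = a XOR n1 = L XOR L = L
n5 = n2 XOR n3 = H XOR H = L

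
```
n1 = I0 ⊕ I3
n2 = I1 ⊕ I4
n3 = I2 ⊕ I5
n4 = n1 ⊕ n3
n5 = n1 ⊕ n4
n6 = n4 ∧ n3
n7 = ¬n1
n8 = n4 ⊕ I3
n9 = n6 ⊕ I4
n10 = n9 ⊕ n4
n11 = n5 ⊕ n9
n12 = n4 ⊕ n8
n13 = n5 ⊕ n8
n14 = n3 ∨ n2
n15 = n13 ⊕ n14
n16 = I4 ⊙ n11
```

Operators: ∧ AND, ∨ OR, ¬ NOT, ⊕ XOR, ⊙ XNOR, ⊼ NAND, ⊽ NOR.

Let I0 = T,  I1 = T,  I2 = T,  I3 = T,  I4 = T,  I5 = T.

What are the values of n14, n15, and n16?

n14 = F; n15 = T; n16 = T

n1 = I0 XOR I3 = T XOR T = F
n2 = I1 XOR I4 = T XOR T = F
n3 = I2 XOR I5 = T XOR T = F
n4 = n1 XOR n3 = F XOR F = F
n5 = n1 XOR n4 = F XOR F = F
n6 = n4 AND n3 = F AND F = F
n8 = n4 XOR I3 = F XOR T = T
n9 = n6 XOR I4 = F XOR T = T
n11 = n5 XOR n9 = F XOR T = T
n13 = n5 XOR n8 = F XOR T = T
n14 = n3 OR n2 = F OR F = F
n15 = n13 XOR n14 = T XOR F = T
n16 = I4 XNOR n11 = T XNOR T = T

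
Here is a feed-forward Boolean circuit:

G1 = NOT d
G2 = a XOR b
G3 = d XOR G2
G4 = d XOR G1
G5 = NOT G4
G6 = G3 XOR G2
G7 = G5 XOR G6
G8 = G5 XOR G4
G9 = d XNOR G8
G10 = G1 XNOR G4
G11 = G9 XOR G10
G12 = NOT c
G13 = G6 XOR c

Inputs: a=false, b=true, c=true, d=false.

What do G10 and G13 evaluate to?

G10 = true  G13 = true

G1 = NOT d = NOT false = true
G2 = a XOR b = false XOR true = true
G3 = d XOR G2 = false XOR true = true
G4 = d XOR G1 = false XOR true = true
G6 = G3 XOR G2 = true XOR true = false
G10 = G1 XNOR G4 = true XNOR true = true
G13 = G6 XOR c = false XOR true = true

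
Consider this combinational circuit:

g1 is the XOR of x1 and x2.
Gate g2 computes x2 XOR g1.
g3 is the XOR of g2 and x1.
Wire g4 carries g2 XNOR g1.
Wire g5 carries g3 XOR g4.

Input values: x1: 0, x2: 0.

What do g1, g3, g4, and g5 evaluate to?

g1 = x1 XOR x2 = 0 XOR 0 = 0
g2 = x2 XOR g1 = 0 XOR 0 = 0
g3 = g2 XOR x1 = 0 XOR 0 = 0
g4 = g2 XNOR g1 = 0 XNOR 0 = 1
g5 = g3 XOR g4 = 0 XOR 1 = 1

g1 = 0  g3 = 0  g4 = 1  g5 = 1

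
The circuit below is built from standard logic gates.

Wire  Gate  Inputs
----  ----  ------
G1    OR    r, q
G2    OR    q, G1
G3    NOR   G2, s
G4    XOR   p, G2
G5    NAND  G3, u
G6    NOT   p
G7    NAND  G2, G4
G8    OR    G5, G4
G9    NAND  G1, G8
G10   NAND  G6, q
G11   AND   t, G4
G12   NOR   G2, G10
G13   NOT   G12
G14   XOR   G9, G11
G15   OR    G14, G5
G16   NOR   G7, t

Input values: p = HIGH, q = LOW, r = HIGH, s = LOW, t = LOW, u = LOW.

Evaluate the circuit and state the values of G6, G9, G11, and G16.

G1 = r OR q = HIGH OR LOW = HIGH
G2 = q OR G1 = LOW OR HIGH = HIGH
G3 = G2 NOR s = HIGH NOR LOW = LOW
G4 = p XOR G2 = HIGH XOR HIGH = LOW
G5 = G3 NAND u = LOW NAND LOW = HIGH
G6 = NOT p = NOT HIGH = LOW
G7 = G2 NAND G4 = HIGH NAND LOW = HIGH
G8 = G5 OR G4 = HIGH OR LOW = HIGH
G9 = G1 NAND G8 = HIGH NAND HIGH = LOW
G11 = t AND G4 = LOW AND LOW = LOW
G16 = G7 NOR t = HIGH NOR LOW = LOW

G6 = LOW, G9 = LOW, G11 = LOW, G16 = LOW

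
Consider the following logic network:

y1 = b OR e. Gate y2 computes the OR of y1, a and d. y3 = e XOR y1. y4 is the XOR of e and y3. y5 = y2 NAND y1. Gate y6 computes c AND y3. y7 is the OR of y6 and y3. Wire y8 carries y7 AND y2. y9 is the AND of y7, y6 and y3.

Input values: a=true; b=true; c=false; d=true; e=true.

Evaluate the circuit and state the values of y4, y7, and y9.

y1 = b OR e = true OR true = true
y3 = e XOR y1 = true XOR true = false
y4 = e XOR y3 = true XOR false = true
y6 = c AND y3 = false AND false = false
y7 = y6 OR y3 = false OR false = false
y9 = y7 AND y6 AND y3 = false AND false AND false = false

y4 = true, y7 = false, y9 = false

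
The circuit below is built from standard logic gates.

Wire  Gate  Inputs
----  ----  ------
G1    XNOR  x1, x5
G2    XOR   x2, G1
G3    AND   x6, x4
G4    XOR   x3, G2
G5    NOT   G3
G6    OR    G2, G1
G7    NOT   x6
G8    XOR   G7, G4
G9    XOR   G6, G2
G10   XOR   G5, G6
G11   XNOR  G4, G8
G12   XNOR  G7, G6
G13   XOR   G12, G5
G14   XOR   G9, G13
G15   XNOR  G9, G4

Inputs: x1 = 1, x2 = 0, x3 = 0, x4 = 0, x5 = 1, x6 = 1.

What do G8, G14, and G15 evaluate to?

G1 = x1 XNOR x5 = 1 XNOR 1 = 1
G2 = x2 XOR G1 = 0 XOR 1 = 1
G3 = x6 AND x4 = 1 AND 0 = 0
G4 = x3 XOR G2 = 0 XOR 1 = 1
G5 = NOT G3 = NOT 0 = 1
G6 = G2 OR G1 = 1 OR 1 = 1
G7 = NOT x6 = NOT 1 = 0
G8 = G7 XOR G4 = 0 XOR 1 = 1
G9 = G6 XOR G2 = 1 XOR 1 = 0
G12 = G7 XNOR G6 = 0 XNOR 1 = 0
G13 = G12 XOR G5 = 0 XOR 1 = 1
G14 = G9 XOR G13 = 0 XOR 1 = 1
G15 = G9 XNOR G4 = 0 XNOR 1 = 0

G8 = 1; G14 = 1; G15 = 0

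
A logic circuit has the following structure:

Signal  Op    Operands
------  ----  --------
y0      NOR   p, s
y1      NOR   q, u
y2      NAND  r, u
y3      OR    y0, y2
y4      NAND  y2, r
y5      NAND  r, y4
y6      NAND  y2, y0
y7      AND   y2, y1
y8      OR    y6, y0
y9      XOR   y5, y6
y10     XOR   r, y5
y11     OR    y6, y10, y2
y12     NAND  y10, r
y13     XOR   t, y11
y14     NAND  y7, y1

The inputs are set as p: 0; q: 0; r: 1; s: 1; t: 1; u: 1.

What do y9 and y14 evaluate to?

y0 = p NOR s = 0 NOR 1 = 0
y1 = q NOR u = 0 NOR 1 = 0
y2 = r NAND u = 1 NAND 1 = 0
y4 = y2 NAND r = 0 NAND 1 = 1
y5 = r NAND y4 = 1 NAND 1 = 0
y6 = y2 NAND y0 = 0 NAND 0 = 1
y7 = y2 AND y1 = 0 AND 0 = 0
y9 = y5 XOR y6 = 0 XOR 1 = 1
y14 = y7 NAND y1 = 0 NAND 0 = 1

y9 = 1, y14 = 1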